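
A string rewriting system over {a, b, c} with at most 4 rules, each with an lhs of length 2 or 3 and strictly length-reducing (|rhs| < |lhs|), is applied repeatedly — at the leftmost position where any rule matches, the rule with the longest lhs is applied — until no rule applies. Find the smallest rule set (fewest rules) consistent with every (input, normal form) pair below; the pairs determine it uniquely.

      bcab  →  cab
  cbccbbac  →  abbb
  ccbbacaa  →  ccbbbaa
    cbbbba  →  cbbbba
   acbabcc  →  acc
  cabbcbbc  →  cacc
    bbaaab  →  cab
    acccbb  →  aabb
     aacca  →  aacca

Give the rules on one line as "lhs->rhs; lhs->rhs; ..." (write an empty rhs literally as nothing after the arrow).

  | bcab => cab
  | cbccbbac => cccbbac => abbac => abbb
  | ccbbacaa => ccbbbaa
  | cbbbba

aaa->ca; bac->bb; bc->c; ccc->a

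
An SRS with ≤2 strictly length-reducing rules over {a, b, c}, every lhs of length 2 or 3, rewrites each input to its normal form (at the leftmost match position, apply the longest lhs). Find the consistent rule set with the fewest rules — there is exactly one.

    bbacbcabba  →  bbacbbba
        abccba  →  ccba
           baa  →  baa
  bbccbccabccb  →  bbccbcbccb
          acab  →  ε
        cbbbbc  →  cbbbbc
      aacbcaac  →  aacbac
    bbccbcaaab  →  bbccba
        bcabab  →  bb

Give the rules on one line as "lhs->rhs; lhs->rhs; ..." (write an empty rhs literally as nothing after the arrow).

ab->; ca->

  | bbacbcabba => bbacbbba
  | abccba => ccba
  | baa
  | bbccbccabccb => bbccbcbccb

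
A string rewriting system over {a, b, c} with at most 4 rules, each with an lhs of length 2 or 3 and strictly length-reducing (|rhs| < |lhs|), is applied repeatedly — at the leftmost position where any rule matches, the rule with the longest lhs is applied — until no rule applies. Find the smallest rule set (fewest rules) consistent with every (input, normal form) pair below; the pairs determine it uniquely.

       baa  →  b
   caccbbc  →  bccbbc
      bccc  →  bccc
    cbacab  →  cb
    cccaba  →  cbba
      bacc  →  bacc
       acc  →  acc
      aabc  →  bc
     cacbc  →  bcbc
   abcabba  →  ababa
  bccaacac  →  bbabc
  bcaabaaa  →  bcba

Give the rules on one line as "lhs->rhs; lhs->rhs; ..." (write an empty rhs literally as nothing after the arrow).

aa->; cab->a; cac->bc; cca->b

  | baa => b
  | caccbbc => bccbbc
  | bccc
  | cbacab => cbaa => cb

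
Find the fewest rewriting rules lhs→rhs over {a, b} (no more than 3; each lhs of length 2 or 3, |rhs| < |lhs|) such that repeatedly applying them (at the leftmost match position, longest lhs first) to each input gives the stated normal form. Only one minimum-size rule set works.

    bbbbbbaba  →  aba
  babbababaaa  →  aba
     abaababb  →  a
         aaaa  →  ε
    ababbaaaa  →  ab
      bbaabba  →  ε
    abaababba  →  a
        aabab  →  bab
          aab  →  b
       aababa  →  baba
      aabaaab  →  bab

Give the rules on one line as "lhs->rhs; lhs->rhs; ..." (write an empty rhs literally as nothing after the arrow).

  | bbbbbbaba => abbbbaba => aabbaba => bbaba => bbba => aba
  | babbababaaa => babbbabaaa => baababaaa => bbabaaa => bbbaaa => abaaa => aba
  | abaababb => abbabb => abbbb => aabb => bb => a
  | aaaa => aa => ε

aa->; bb->a; bba->bb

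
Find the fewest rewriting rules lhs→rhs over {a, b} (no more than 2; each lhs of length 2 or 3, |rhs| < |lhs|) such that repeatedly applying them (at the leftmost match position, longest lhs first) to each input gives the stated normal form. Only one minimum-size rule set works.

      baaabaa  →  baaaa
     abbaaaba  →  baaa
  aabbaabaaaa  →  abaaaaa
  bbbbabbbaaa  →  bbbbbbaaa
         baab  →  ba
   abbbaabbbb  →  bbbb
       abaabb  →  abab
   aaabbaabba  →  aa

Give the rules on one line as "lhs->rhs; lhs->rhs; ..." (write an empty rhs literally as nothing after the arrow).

  | baaabaa => baaaa
  | abbaaaba => baaaba => baaa
  | aabbaabaaaa => abaabaaaa => abaaaaa
  | bbbbabbbaaa => bbbbbbaaa

aab->a; abb->b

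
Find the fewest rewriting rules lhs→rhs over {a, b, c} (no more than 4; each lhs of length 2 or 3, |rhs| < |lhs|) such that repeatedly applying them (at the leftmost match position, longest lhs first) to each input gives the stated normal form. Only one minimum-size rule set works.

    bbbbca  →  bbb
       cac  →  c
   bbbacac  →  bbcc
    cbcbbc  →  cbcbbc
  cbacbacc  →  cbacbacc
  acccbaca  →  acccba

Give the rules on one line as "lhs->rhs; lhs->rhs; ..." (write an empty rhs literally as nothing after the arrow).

  | bbbbca => bbb
  | cac => c
  | bbbacac => bbccac => bbcc
  | cbcbbc

bba->bc; bca->; ca->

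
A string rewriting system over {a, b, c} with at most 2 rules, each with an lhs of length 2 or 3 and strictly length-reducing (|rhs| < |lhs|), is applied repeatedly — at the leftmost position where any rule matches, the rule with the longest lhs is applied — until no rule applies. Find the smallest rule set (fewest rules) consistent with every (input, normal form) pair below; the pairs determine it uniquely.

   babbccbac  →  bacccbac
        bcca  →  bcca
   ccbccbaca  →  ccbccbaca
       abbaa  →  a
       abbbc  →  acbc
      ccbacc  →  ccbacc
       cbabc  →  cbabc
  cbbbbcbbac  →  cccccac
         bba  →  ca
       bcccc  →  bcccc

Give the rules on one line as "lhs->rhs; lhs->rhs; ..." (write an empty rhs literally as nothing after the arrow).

  | babbccbac => bacccbac
  | bcca
  | ccbccbaca
  | abbaa => acaa => a

bb->c; caa->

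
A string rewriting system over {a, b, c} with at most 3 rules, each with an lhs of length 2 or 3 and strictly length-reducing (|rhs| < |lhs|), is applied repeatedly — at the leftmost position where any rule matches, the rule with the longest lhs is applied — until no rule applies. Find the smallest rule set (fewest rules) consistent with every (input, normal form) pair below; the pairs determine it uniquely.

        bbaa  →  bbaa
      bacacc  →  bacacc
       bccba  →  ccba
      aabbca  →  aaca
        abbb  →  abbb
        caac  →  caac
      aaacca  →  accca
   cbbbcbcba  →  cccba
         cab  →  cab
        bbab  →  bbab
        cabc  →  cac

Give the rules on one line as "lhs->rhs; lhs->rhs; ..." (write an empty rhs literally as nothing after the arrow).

aaa->ac; bc->c

  | bbaa
  | bacacc
  | bccba => ccba
  | aabbca => aabca => aaca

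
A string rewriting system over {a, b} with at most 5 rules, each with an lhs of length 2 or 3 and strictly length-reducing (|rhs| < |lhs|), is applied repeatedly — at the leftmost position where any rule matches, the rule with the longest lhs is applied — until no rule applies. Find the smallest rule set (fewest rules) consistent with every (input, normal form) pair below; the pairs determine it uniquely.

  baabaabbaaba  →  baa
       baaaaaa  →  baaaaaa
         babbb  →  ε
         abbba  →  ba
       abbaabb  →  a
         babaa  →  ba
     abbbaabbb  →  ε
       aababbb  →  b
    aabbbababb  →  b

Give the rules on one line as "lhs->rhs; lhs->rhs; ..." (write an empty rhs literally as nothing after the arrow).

  | baabaabbaaba => baabbaaba => baaaba => baa
  | baaaaaa
  | babbb => bb => ε
  | abbba => ba

ab->b; aba->; abb->; bb->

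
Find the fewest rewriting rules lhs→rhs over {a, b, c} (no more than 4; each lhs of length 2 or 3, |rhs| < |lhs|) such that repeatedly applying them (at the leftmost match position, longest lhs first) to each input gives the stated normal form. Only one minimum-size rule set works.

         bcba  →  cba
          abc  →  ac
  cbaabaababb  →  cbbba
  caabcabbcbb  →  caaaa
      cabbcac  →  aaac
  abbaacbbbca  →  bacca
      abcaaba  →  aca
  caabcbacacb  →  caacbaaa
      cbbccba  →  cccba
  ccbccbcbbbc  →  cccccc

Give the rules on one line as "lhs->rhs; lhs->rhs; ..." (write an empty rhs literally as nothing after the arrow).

  | bcba => cba
  | abc => ac
  | cbaabaababb => cbabababb => cbbbabb => cbbbab => cbbba
  | caabcabbcbb => caacabbcbb => caacabcbb => caacacbb => caaaabb => caaaab => caaaa

ab->a; aba->b; bc->c; cac->aa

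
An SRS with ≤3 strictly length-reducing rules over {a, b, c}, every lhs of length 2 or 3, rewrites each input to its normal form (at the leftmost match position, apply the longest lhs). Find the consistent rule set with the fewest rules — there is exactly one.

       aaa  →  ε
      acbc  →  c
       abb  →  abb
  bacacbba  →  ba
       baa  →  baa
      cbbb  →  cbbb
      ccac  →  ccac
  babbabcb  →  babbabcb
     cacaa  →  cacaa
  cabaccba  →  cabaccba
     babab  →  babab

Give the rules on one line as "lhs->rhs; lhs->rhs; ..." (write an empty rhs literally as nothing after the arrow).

  | aaa => ε
  | acbc => c
  | abb
  | bacacbba => bacba => ba

aaa->; acb->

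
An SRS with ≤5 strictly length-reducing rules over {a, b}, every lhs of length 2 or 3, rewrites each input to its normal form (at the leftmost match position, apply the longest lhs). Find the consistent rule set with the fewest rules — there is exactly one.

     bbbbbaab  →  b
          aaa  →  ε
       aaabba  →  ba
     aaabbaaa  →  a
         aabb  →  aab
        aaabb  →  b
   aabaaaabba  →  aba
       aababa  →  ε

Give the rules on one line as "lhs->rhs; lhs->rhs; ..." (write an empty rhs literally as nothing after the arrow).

aaa->; baa->; bab->; bb->b

  | bbbbbaab => bbbbaab => bbbaab => bbaab => baab => b
  | aaa => ε
  | aaabba => bba => ba
  | aaabbaaa => bbaaa => baaa => a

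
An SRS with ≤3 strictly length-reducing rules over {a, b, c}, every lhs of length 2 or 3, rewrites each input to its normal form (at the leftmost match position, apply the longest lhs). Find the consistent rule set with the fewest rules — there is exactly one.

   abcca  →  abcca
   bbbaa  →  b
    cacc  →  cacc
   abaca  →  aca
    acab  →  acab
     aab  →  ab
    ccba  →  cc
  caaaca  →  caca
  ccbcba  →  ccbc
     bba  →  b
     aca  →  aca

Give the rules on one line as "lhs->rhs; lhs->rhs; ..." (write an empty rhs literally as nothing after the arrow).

aa->a; ba->

  | abcca
  | bbbaa => bba => b
  | cacc
  | abaca => aca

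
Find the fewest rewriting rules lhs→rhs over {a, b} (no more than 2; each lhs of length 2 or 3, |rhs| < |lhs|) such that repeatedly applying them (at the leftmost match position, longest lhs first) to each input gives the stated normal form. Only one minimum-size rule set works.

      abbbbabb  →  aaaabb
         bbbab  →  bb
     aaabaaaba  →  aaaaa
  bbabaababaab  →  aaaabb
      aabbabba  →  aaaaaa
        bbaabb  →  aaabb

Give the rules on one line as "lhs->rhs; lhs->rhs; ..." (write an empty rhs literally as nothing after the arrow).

  | abbbbabb => abbaabb => aaaabb
  | bbbab => baab => bab => bb
  | aaabaaaba => aaabaaba => aaababa => aaabba => aaaaa
  | bbabaababaab => aabaababaab => aabababaab => aabbabaab => aaaabaab => aaaabab => aaaabb

ba->b; bba->aa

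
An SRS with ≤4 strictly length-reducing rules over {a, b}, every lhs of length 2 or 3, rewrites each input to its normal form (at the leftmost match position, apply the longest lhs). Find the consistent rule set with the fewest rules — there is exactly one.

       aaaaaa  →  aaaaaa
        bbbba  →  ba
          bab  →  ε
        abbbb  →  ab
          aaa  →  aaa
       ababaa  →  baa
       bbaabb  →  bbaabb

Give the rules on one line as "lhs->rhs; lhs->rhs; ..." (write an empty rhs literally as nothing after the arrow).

aba->; bab->; bbb->

  | aaaaaa
  | bbbba => ba
  | bab => ε
  | abbbb => ab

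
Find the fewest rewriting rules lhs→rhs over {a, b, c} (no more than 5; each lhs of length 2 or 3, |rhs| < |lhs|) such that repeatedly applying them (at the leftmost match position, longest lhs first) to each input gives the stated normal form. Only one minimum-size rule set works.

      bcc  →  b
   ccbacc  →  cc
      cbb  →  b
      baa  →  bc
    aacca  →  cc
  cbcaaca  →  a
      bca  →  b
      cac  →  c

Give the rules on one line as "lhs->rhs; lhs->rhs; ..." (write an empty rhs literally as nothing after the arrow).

  | bcc => b
  | ccbacc => cacc => cc
  | cbb => b
  | baa => bc

aa->c; bcc->b; ca->; cb->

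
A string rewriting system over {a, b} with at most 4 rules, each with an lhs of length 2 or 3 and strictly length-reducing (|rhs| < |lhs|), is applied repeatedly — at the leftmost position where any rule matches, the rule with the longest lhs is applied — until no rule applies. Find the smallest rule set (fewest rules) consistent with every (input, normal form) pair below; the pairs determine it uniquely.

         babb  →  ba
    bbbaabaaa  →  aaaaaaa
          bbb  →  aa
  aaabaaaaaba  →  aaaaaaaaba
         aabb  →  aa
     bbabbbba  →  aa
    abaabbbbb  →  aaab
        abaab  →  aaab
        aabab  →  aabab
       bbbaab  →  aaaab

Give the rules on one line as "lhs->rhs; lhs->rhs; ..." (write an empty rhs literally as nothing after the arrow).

abb->a; baa->aa; bbb->aa

  | babb => ba
  | bbbaabaaa => aaaabaaa => aaaaaaa
  | bbb => aa
  | aaabaaaaaba => aaaaaaaaba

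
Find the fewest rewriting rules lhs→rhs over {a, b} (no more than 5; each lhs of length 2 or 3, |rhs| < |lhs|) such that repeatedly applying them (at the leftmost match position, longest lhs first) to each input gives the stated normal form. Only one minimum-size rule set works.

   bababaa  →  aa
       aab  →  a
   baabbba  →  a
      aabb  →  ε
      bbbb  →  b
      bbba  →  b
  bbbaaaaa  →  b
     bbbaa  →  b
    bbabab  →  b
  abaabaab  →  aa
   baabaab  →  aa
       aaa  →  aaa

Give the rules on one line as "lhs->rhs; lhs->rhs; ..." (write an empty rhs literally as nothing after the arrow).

  | bababaa => ababaa => abaa => aa
  | aab => a
  | baabbba => aabbba => abba => ba => a
  | aabb => ab => ε

ab->; ba->a; bb->b; bba->bb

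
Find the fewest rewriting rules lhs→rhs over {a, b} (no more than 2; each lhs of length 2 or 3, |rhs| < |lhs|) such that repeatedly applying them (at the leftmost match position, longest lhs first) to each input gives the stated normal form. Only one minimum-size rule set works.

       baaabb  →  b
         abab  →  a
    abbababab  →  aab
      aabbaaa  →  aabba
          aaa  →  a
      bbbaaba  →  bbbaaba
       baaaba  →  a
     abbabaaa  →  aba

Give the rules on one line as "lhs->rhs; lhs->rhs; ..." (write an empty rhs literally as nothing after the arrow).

  | baaabb => babb => b
  | abab => a
  | abbababab => ababab => aab
  | aabbaaa => aabba

aaa->a; bab->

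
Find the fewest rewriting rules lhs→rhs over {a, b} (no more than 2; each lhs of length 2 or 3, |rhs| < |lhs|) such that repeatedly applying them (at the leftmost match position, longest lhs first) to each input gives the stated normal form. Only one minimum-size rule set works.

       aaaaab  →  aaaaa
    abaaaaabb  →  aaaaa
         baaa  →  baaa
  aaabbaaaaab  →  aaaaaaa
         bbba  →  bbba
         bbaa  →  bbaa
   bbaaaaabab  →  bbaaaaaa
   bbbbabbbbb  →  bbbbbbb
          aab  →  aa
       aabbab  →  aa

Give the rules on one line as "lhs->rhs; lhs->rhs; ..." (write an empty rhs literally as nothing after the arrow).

  | aaaaab => aaaaa
  | abaaaaabb => aaaaaabb => aaaaa
  | baaa
  | aaabbaaaaab => aaaaaaab => aaaaaaa

ab->a; abb->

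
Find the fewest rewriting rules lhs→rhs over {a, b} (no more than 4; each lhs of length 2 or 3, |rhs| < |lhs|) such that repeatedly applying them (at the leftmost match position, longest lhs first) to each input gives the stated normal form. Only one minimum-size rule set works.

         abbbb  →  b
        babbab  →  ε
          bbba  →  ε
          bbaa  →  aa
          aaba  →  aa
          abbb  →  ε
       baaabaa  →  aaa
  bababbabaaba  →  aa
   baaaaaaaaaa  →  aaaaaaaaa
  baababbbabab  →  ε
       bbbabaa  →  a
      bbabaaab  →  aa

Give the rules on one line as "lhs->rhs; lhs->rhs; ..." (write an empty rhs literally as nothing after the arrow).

  | abbbb => bbb => b
  | babbab => bbab => ab => ε
  | bbba => ba => ε
  | bbaa => aa

ab->; ba->; bb->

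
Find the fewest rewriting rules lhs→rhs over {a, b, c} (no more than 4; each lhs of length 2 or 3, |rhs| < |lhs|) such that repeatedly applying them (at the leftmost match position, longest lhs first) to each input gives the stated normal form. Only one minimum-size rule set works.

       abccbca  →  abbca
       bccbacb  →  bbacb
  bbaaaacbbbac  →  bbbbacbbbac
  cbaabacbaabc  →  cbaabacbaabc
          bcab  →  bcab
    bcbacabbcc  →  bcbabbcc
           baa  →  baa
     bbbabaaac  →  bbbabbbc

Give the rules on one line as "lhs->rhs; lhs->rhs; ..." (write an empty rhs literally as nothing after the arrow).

  | abccbca => abbca
  | bccbacb => bbacb
  | bbaaaacbbbac => bbbbacbbbac
  | cbaabacbaabc

aaa->bb; aca->a; ccb->b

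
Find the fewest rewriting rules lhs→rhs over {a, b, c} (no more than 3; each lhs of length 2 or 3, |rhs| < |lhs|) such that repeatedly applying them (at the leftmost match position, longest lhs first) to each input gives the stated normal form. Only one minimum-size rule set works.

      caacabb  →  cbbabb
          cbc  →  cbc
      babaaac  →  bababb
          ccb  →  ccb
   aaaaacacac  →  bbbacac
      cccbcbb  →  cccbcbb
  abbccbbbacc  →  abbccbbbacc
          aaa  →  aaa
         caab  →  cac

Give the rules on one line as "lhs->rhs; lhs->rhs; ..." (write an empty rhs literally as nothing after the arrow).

  | caacabb => cbbabb
  | cbc
  | babaaac => bababb
  | ccb

aab->ac; aac->bb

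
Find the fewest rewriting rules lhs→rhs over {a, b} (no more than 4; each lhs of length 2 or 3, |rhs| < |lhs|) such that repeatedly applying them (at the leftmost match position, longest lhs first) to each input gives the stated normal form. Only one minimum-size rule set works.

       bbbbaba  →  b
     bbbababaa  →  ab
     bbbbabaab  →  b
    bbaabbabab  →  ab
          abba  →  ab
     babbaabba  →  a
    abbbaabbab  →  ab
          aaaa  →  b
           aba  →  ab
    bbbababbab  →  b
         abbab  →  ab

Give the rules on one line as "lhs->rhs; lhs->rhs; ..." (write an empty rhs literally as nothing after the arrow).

  | bbbbaba => baba => bba => ba => b
  | bbbababaa => ababaa => abbaa => abaa => aba => ab
  | bbbbabaab => babaab => bbaab => baab => bab => bb => b
  | bbaabbabab => baabbabab => babbabab => bbbabab => abab => abb => ab

aa->b; ba->b; bb->b; bbb->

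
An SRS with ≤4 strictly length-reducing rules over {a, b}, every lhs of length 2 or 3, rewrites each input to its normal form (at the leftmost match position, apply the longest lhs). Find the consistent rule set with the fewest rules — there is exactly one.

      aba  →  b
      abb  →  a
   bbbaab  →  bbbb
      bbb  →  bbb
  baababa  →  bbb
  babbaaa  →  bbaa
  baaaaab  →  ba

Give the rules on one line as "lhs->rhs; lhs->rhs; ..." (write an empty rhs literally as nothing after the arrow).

aab->b; ab->a; aba->b

  | aba => b
  | abb => ab => a
  | bbbaab => bbbb
  | bbb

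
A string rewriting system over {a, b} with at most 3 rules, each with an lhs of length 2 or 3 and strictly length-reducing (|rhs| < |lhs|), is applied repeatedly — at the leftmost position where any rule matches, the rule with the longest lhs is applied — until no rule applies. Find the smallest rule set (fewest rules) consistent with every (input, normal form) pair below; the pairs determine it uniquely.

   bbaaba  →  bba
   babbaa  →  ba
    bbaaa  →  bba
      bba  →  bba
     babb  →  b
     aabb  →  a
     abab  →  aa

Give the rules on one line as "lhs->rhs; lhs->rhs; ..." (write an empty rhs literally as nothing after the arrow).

  | bbaaba => bbaba => bbaa => bba
  | babbaa => baa => ba
  | bbaaa => bbaa => bba
  | bba

ab->a; abb->; baa->ba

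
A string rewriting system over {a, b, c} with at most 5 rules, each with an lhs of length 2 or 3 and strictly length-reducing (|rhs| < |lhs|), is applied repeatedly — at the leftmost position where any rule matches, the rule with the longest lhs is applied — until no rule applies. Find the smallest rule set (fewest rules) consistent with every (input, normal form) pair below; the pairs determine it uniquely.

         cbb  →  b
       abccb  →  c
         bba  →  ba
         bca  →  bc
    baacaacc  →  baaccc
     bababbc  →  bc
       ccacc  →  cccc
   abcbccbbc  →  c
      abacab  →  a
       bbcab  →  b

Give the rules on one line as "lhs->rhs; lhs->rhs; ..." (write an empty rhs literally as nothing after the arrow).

ab->; bb->b; ca->c; cb->

  | cbb => b
  | abccb => ccb => c
  | bba => ba
  | bca => bc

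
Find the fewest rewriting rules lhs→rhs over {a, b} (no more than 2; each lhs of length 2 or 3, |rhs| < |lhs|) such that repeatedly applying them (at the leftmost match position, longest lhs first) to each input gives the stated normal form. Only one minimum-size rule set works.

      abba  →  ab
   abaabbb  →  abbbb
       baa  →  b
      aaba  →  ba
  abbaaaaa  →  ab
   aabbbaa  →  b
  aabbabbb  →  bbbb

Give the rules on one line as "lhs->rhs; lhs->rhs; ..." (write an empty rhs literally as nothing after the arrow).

  | abba => ab
  | abaabbb => abbbb
  | baa => b
  | aaba => ba

aa->; bba->b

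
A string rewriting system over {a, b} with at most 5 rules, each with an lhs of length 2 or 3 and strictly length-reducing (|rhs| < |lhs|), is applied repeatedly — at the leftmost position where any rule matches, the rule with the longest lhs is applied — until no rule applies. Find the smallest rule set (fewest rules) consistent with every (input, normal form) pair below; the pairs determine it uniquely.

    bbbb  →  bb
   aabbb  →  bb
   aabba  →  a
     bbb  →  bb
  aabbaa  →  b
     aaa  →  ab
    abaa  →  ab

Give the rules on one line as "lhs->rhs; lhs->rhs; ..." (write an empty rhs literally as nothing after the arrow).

  | bbbb => bbb => bb
  | aabbb => bbbb => bbb => bb
  | aabba => bbba => bba => ba => a
  | bbb => bb

aa->b; aaa->ab; ba->a; bbb->bb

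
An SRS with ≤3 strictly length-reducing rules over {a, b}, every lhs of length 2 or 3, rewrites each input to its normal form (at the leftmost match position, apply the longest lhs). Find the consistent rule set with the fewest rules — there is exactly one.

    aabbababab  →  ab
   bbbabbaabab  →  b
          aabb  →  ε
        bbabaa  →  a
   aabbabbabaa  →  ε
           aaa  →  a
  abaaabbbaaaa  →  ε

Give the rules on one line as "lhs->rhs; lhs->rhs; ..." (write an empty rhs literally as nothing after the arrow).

aa->; ba->a; bb->

  | aabbababab => bbababab => ababab => aabab => bab => ab
  | bbbabbaabab => babbaabab => abbaabab => aaabab => abab => aab => b
  | aabb => bb => ε
  | bbabaa => abaa => aaa => a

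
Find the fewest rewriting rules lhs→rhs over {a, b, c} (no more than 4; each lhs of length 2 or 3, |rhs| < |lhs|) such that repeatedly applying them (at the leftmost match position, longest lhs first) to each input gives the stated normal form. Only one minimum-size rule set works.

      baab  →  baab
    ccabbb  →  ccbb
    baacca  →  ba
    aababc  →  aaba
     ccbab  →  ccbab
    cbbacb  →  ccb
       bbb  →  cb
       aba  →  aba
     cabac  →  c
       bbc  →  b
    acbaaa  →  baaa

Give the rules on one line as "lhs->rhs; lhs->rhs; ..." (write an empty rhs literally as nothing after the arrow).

  | baab
  | ccabbb => ccbb
  | baacca => baca => ba
  | aababc => aaba

ac->; bbb->cb; bc->; cab->c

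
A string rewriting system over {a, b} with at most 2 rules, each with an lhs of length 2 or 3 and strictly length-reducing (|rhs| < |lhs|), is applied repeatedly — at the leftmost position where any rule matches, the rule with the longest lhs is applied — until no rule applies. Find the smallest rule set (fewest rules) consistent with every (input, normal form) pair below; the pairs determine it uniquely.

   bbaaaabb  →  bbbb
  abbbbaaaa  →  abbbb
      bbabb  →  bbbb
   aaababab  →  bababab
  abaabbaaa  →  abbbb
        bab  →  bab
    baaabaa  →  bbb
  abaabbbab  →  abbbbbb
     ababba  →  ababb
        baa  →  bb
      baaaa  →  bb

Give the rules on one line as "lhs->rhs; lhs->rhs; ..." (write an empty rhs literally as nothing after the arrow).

  | bbaaaabb => bbaaabb => bbaabb => bbabb => bbbb
  | abbbbaaaa => abbbbaaa => abbbbaa => abbbba => abbbb
  | bbabb => bbbb
  | aaababab => bababab

aa->b; bba->bb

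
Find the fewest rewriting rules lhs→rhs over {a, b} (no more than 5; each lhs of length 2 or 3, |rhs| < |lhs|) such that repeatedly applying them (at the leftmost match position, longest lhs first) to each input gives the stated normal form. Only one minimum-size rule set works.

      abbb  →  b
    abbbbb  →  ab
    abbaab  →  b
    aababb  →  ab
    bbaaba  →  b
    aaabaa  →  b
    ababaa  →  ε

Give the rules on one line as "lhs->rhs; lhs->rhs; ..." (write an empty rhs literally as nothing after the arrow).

  | abbb => aab => b
  | abbbbb => aabbb => bbb => ab
  | abbaab => aaaab => aaab => aab => b
  | aababb => babb => bbb => ab

aa->; aaa->aa; ba->b; bb->a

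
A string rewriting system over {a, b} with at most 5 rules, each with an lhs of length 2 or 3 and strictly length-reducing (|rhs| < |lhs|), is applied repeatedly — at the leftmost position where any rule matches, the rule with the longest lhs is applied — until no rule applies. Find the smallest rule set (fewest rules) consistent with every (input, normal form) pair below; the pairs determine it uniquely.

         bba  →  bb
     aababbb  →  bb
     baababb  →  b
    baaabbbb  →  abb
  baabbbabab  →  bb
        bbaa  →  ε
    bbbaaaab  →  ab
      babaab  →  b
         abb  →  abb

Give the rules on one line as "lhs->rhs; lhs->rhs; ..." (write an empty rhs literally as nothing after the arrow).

aa->; ba->b; baa->aa; bbb->ba

  | bba => bb
  | aababbb => babbb => bbbb => bab => bb
  | baababb => aababb => babb => bbb => ba => b
  | baaabbbb => aaabbbb => abbbb => abab => abb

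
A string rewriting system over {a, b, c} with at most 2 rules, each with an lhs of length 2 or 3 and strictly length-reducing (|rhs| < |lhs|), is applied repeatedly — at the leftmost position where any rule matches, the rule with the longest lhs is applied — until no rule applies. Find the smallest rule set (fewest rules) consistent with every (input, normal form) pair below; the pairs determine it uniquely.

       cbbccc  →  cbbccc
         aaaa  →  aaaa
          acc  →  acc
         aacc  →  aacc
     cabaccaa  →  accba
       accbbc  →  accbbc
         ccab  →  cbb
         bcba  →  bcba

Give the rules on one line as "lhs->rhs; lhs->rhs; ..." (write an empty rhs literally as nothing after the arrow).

  | cbbccc
  | aaaa
  | acc
  | aacc

bba->ac; ca->b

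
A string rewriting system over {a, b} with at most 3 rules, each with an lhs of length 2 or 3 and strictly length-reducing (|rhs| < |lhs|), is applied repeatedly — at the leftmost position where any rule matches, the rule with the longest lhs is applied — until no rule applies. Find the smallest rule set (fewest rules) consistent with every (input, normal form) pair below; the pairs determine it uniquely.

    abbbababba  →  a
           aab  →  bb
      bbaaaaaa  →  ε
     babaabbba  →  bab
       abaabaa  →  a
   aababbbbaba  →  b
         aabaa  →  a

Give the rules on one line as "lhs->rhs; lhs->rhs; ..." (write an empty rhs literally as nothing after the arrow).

aa->b; aba->; bba->

  | abbbababba => abbabba => abba => a
  | aab => bb
  | bbaaaaaa => aaaaa => baaa => bba => ε
  | babaabbba => babbba => bab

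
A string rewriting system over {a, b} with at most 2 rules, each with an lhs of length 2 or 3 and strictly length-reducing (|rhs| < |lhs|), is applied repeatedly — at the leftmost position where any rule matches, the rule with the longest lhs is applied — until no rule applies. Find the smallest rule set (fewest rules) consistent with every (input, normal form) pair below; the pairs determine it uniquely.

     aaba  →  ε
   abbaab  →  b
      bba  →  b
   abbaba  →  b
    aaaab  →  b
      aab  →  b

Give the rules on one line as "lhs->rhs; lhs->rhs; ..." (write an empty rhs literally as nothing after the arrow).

ab->b; ba->

  | aaba => aba => ba => ε
  | abbaab => bbaab => bab => b
  | bba => b
  | abbaba => bbaba => bba => b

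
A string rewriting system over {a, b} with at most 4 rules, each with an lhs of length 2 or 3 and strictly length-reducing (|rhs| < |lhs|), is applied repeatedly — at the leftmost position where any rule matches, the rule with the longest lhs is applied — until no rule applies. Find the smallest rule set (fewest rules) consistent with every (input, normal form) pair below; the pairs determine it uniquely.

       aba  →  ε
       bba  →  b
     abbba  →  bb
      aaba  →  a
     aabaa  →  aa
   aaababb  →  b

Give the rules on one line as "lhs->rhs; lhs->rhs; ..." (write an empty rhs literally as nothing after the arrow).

aab->; ab->b; ba->

  | aba => ba => ε
  | bba => b
  | abbba => bbba => bb
  | aaba => a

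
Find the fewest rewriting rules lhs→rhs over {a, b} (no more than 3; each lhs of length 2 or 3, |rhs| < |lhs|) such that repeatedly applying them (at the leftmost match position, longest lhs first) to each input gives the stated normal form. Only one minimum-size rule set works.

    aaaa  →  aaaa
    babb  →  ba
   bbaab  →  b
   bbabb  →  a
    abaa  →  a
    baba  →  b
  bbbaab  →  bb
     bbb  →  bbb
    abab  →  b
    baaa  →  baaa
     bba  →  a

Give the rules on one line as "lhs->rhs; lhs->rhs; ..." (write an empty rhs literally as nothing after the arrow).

  | aaaa
  | babb => bab => ba
  | bbaab => abab => b
  | bbabb => abbb => abb => ab => a

ab->a; aba->; bba->ab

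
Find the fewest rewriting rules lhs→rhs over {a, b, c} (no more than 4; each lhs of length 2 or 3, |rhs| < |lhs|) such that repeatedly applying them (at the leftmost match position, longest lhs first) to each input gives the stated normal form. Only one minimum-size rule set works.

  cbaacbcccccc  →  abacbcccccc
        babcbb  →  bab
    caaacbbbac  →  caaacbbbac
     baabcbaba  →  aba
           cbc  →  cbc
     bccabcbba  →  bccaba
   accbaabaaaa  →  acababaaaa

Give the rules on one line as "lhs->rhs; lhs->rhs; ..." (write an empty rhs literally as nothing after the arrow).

  | cbaacbcccccc => abacbcccccc
  | babcbb => bab
  | caaacbbbac
  | baabcbaba => bcbaba => aba

aab->; bcb->; cba->ab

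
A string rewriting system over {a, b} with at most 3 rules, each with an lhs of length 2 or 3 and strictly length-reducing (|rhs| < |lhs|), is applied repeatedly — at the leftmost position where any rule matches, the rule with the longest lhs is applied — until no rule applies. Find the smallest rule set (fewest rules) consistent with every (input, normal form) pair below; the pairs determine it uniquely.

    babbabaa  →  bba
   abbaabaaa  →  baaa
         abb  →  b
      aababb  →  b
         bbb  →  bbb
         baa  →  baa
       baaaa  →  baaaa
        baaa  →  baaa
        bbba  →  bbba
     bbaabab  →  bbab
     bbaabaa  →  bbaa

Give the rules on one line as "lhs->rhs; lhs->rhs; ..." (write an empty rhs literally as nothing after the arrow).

aba->; abb->b

  | babbabaa => bbabaa => bba
  | abbaabaaa => baabaaa => baaa
  | abb => b
  | aababb => abb => b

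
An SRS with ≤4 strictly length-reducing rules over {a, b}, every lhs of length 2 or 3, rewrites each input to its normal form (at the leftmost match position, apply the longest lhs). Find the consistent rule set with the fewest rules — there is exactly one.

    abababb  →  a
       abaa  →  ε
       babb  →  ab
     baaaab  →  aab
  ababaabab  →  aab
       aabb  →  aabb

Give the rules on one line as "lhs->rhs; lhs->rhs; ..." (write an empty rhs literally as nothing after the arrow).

  | abababb => bbabb => bab => a
  | abaa => ba => ε
  | babb => ab
  | baaaab => aaab => aab

aaa->aa; aba->b; ba->; bab->a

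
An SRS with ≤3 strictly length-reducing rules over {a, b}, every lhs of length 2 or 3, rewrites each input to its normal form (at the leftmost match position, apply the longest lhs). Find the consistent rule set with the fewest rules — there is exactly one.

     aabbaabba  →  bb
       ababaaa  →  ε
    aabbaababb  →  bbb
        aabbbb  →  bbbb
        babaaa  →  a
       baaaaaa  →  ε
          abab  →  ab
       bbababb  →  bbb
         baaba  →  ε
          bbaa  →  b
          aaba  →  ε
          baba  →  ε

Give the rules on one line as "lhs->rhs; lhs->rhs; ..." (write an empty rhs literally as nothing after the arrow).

  | aabbaabba => bbaabba => bbba => bb
  | ababaaa => abaaa => aa => ε
  | aabbaababb => bbaababb => bbabb => bbb
  | aabbbb => bbbb

aa->; ba->; baa->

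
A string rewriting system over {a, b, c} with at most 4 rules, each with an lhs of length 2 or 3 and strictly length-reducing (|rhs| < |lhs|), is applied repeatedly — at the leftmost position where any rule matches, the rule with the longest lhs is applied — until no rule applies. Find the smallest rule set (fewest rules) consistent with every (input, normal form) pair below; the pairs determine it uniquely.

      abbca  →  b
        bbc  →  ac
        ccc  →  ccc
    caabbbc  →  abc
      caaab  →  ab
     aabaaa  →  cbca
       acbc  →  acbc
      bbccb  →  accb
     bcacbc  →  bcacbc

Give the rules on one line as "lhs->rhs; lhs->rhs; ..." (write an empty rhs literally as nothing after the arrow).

aa->c; bb->a; caa->; cca->b

  | abbca => aaca => cca => b
  | bbc => ac
  | ccc
  | caabbbc => bbbc => abc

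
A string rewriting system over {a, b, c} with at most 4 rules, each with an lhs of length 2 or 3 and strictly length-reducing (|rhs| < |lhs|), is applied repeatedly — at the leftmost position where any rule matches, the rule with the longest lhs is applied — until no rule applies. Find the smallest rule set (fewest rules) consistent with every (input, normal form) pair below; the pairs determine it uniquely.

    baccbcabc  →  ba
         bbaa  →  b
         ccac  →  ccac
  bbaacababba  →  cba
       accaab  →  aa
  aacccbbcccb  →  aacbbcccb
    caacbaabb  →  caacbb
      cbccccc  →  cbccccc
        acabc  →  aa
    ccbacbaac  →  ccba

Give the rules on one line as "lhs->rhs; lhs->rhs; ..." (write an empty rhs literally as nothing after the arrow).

ab->; acc->a; baa->; cab->ac

  | baccbcabc => babcabc => bcabc => bacc => ba
  | bbaa => b
  | ccac
  | bbaacababba => bcababba => bacabba => baacba => cba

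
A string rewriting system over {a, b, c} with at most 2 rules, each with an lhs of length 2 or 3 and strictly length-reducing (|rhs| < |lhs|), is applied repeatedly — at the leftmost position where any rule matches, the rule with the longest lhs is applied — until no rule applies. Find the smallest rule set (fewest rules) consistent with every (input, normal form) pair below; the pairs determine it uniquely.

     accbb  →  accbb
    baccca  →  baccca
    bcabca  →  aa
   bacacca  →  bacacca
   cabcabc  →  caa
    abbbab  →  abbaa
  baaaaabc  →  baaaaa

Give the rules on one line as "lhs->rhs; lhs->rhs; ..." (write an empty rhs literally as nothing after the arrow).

  | accbb
  | baccca
  | bcabca => abca => aa
  | bacacca

bab->aa; bc->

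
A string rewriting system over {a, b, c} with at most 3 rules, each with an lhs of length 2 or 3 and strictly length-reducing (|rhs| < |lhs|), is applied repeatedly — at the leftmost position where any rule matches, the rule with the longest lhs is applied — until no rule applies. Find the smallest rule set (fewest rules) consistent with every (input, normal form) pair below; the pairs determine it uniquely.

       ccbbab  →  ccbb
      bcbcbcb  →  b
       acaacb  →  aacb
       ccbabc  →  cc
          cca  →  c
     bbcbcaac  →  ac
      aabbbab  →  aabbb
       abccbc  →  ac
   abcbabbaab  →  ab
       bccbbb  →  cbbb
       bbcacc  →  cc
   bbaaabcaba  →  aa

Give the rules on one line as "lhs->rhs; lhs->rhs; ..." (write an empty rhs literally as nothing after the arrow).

ba->; bc->; ca->

  | ccbbab => ccbb
  | bcbcbcb => bcbcb => bcb => b
  | acaacb => aacb
  | ccbabc => ccbc => cc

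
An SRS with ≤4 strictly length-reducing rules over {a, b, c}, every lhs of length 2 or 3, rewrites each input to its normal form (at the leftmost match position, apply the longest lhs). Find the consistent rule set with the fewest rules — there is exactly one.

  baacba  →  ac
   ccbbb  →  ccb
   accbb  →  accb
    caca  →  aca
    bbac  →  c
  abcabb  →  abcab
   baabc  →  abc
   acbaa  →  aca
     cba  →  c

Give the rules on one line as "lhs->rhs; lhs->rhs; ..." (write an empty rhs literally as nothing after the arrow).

ba->; bb->b; cac->ac

  | baacba => acba => ac
  | ccbbb => ccbb => ccb
  | accbb => accb
  | caca => aca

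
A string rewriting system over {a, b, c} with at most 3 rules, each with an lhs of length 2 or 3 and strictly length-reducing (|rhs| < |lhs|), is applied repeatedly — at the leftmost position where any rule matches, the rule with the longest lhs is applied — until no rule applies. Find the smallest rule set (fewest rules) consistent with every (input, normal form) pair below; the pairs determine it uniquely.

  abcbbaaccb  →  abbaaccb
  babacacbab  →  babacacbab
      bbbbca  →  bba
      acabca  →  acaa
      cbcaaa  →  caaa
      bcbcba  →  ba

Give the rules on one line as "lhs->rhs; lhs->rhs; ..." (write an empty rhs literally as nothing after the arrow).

  | abcbbaaccb => abbaaccb
  | babacacbab
  | bbbbca => bba
  | acabca => acaa

bbc->; bc->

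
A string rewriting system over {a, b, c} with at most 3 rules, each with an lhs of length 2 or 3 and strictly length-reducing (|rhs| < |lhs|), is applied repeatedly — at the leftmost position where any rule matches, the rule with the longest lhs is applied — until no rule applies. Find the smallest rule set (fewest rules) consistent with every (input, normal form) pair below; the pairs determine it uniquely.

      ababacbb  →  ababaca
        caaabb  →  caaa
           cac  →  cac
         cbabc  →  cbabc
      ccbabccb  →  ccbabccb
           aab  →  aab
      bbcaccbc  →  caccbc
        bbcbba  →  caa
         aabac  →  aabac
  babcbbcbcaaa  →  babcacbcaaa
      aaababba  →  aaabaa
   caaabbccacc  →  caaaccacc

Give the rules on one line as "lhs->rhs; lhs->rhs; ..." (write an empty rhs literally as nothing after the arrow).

bb->; cbb->ca

  | ababacbb => ababaca
  | caaabb => caaa
  | cac
  | cbabc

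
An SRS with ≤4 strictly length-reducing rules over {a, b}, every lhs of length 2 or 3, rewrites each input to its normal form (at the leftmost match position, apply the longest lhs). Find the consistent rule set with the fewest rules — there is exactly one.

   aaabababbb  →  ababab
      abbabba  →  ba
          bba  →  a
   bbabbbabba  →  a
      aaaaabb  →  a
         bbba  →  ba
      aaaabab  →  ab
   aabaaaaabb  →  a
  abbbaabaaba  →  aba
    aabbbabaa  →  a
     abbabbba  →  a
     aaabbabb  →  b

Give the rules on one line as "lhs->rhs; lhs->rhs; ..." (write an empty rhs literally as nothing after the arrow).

aa->b; aaa->a; bb->

  | aaabababbb => abababbb => ababab
  | abbabba => aabba => bbba => ba
  | bba => a
  | bbabbbabba => abbbabba => ababba => abaa => abb => a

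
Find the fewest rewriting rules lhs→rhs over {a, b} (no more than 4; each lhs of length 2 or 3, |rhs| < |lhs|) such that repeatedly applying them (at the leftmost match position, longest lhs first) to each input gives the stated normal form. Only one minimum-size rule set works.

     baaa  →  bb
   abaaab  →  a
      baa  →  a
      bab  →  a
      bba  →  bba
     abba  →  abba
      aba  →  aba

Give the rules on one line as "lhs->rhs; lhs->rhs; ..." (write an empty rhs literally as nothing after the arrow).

aa->a; aaa->bb; baa->aa; bab->aa

  | baaa => aaa => bb
  | abaaab => aaaab => bbab => baa => aa => a
  | baa => aa => a
  | bab => aa => a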